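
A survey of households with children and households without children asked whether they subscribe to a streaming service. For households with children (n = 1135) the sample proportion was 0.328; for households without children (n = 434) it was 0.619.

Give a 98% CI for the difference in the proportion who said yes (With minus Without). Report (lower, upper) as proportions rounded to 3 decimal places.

(-0.354, -0.228)

SE₁ = √(p̂₁(1−p̂₁)/n₁) = √(0.3280·0.6720/1135) = 0.01394; SE₂ = √(0.6190·0.3810/434) = 0.02331.
Independent samples: SE of the difference = √(SE₁² + SE₂²) = √(0.0001943236 + 0.0005433561) = 0.02716.
z* for 98% confidence is 2.326, so the margin of error is 2.326 × 0.02716 = 0.06317.
Point estimate p̂₁ − p̂₂ = 0.3280 − 0.6190 = -0.2910.
-0.2910 ± 0.06317 → (-0.354, -0.228).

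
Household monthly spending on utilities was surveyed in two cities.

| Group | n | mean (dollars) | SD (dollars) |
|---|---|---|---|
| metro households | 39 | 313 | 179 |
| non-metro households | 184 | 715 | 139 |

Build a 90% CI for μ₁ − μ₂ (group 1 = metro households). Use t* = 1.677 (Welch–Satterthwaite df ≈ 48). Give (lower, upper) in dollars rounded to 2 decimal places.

(-453.05, -350.95)

Per-group SEs: s₁/√n₁ = 179/√39 = 28.6629, s₂/√n₂ = 139/√184 = 10.2472.
Unpooled SE of the difference: √(821.56183641 + 105.00510784) = 30.4396.
Margin of error = t* · SE = 1.677 × 30.4396 = 51.0472.
x̄₁ − x̄₂ = 313 − 715 = -402.0000.
CI: -402.0000 ± 51.0472 = (-453.05, -350.95).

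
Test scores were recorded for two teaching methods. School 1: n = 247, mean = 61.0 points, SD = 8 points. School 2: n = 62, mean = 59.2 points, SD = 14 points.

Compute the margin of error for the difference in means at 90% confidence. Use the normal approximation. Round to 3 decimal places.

Per-group SEs: s₁/√n₁ = 8/√247 = 0.5090, s₂/√n₂ = 14/√62 = 1.7780.
Unpooled SE of the difference: √(0.259081 + 3.161284) = 1.8494.
Margin of error = z* · SE = 1.645 × 1.8494 = 3.0423.

3.042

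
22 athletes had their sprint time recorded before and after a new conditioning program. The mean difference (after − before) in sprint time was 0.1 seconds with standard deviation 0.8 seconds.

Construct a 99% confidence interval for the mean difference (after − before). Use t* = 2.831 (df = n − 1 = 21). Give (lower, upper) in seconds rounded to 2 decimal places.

Paired design: SE = s_d/√n = 0.8/√22 = 0.1706.
t* = 2.831; margin of error = 2.831 × 0.1706 = 0.4830.
0.1 ± 0.4830 → (-0.38, 0.58).

(-0.38, 0.58)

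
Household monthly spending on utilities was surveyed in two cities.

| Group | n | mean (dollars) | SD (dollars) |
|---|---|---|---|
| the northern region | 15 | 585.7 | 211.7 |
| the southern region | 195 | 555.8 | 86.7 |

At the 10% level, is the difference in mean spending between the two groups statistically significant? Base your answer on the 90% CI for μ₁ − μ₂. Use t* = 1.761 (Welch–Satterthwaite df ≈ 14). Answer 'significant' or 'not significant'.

Standard errors of each mean: 211.7/√15 = 54.6607 and 86.7/√195 = 6.2087.
SE(x̄₁ − x̄₂) = √(54.6607² + 6.2087²) = 55.0122 for independent samples with unequal variances.
With t* = 1.761, the margin is 1.761 × 55.0122 = 96.8765.
x̄₁ − x̄₂ = 585.7 − 555.8 = 29.9000; the interval is 29.9000 ± 96.8765 = (-66.9765, 126.7765).
The interval (-66.9765, 126.7765) contains 0, so the difference is not significant.

not significant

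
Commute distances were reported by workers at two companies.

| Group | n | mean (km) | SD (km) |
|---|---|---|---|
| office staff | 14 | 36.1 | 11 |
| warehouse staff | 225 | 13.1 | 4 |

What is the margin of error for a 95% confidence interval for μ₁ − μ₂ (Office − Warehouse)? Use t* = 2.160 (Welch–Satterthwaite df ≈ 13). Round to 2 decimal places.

Per-group SEs: s₁/√n₁ = 11/√14 = 2.9399, s₂/√n₂ = 4/√225 = 0.2667.
Unpooled SE of the difference: √(8.64301201 + 0.07112889) = 2.9520.
Margin of error = t* · SE = 2.160 × 2.9520 = 6.3763.

6.38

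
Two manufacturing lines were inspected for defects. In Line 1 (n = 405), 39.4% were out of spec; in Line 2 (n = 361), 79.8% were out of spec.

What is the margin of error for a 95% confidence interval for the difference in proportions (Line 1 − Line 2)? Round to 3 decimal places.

The two standard errors are √(0.3940×0.6060/405) = 0.02428 and √(0.7980×0.2020/361) = 0.02113.
Because the samples are independent, SE_diff = √(0.02428² + 0.02113²) = 0.03219.
Using z* = 1.960 for 95%, ME = 1.960 × 0.03219 = 0.06309.

0.063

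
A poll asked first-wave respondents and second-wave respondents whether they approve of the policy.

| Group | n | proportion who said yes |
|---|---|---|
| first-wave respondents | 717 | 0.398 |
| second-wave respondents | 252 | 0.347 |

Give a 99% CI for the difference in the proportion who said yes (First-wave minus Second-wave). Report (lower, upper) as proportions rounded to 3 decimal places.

SE₁ = √(p̂₁(1−p̂₁)/n₁) = √(0.3980·0.6020/717) = 0.01828; SE₂ = √(0.3470·0.6530/252) = 0.02999.
Independent samples: SE of the difference = √(SE₁² + SE₂²) = √(0.0003341584 + 0.0008994001) = 0.03512.
z* for 99% confidence is 2.576, so the margin of error is 2.576 × 0.03512 = 0.09047.
Point estimate p̂₁ − p̂₂ = 0.3980 − 0.3470 = 0.0510.
0.0510 ± 0.09047 → (-0.039, 0.141).

(-0.039, 0.141)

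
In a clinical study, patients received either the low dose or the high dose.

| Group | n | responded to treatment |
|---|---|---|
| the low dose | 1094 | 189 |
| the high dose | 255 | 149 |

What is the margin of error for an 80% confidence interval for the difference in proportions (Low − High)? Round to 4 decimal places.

p̂₁ = 189/1094 = 0.1728 and p̂₂ = 149/255 = 0.5843.
SE₁ = √(p̂₁(1−p̂₁)/n₁) = √(0.1728·0.8272/1094) = 0.01143; SE₂ = √(0.5843·0.4157/255) = 0.03086.
Independent samples: SE of the difference = √(SE₁² + SE₂²) = √(0.0001306449 + 0.0009523396) = 0.03291.
z* for 80% confidence is 1.282, so the margin of error is 1.282 × 0.03291 = 0.04219.

0.0422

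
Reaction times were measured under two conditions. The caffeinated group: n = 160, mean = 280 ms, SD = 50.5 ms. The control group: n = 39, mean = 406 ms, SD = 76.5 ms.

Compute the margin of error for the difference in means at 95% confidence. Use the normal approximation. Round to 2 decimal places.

25.25

SE₁ = s₁/√n₁ = 50.5/√160 = 3.9924; SE₂ = 76.5/√39 = 12.2498.
Independent samples, unequal variances: SE_diff = √(SE₁² + SE₂²) = √(15.93925776 + 150.05760004) = 12.8840.
z* = 1.960, so margin of error = 1.960 × 12.8840 = 25.2526.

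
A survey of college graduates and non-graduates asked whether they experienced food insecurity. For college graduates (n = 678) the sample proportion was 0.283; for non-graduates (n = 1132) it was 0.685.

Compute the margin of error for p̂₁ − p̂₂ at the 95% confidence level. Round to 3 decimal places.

0.043

The two standard errors are √(0.2830×0.7170/678) = 0.01730 and √(0.6850×0.3150/1132) = 0.01381.
Because the samples are independent, SE_diff = √(0.01730² + 0.01381²) = 0.02214.
Using z* = 1.960 for 95%, ME = 1.960 × 0.02214 = 0.04339.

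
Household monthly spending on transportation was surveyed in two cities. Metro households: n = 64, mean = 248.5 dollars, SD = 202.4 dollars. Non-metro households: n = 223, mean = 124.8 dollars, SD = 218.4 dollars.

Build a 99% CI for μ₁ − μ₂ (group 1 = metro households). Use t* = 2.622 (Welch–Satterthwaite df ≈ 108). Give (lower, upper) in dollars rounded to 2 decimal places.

(47.08, 200.32)

Per-group SEs: s₁/√n₁ = 202.4/√64 = 25.3000, s₂/√n₂ = 218.4/√223 = 14.6251.
Unpooled SE of the difference: √(640.09 + 213.89355001) = 29.2230.
Margin of error = t* · SE = 2.622 × 29.2230 = 76.6227.
x̄₁ − x̄₂ = 248.5 − 124.8 = 123.7000.
CI: 123.7000 ± 76.6227 = (47.08, 200.32).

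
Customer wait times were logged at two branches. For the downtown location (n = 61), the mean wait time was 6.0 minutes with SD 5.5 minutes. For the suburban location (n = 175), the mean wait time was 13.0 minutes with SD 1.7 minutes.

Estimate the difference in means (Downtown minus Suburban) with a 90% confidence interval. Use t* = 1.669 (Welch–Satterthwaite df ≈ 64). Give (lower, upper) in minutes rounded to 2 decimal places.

SE₁ = s₁/√n₁ = 5.5/√61 = 0.7042; SE₂ = 1.7/√175 = 0.1285.
Independent samples, unequal variances: SE_diff = √(SE₁² + SE₂²) = √(0.49589764 + 0.01651225) = 0.7158.
t* = 1.669, so margin of error = 1.669 × 0.7158 = 1.1947.
Difference in means = 6.0 − 13.0 = -7.0000.
-7.0000 ± 1.1947 → (-8.19, -5.81).

(-8.19, -5.81)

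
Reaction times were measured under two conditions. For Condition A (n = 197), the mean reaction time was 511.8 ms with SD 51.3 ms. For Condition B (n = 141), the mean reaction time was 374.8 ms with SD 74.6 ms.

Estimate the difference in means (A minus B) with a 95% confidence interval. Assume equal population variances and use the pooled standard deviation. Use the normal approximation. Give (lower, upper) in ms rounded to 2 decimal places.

s_p = √[((n₁−1)s₁² + (n₂−1)s₂²)/(n₁+n₂−2)] = √[(196·51.3² + 140·74.6²)/336] = 62.0803.
SE = 62.0803·√(1/197 + 1/141) = 6.8481.
With z* = 1.960, margin = 1.960 × 6.8481 = 13.4223.
x̄₁ − x̄₂ = 511.8 − 374.8 = 137.0000; interval 137.0000 ± 13.4223 = (123.58, 150.42).

(123.58, 150.42)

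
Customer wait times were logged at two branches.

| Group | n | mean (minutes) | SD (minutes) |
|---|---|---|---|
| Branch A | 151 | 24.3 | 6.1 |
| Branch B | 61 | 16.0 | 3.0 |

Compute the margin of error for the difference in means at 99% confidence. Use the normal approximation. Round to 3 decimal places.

Standard errors of each mean: 6.1/√151 = 0.4964 and 3.0/√61 = 0.3841.
SE(x̄₁ − x̄₂) = √(0.4964² + 0.3841²) = 0.6277 for independent samples with unequal variances.
With z* = 2.576, the margin is 2.576 × 0.6277 = 1.6170.

1.617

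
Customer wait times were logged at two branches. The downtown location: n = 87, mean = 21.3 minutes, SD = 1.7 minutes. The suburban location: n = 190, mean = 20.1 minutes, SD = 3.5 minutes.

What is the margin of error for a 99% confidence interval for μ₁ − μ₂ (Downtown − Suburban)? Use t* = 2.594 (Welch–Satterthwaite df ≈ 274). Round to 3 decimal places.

0.811

Standard errors of each mean: 1.7/√87 = 0.1823 and 3.5/√190 = 0.2539.
SE(x̄₁ − x̄₂) = √(0.1823² + 0.2539²) = 0.3126 for independent samples with unequal variances.
With t* = 2.594, the margin is 2.594 × 0.3126 = 0.8109.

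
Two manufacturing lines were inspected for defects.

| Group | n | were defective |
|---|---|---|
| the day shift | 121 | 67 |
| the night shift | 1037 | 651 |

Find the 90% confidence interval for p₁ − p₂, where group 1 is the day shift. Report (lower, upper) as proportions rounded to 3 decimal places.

Sample proportions: 67/121 = 0.5537, 651/1037 = 0.6278.
Each SE is √(p̂(1−p̂)/n): √(0.5537·0.4463/121) = 0.04519 and √(0.6278·0.3722/1037) = 0.01501.
SE(p̂₁ − p̂₂) = √(SE₁² + SE₂²) = √(0.0020421361 + 0.0002253001) = 0.04762, since the two samples are independent.
At 90% confidence z* = 1.645; margin = 1.645 × 0.04762 = 0.07833.
The difference is 0.5537 − 0.6278 = -0.0741, so the interval is -0.0741 ± 0.07833 = (-0.152, 0.004).

(-0.152, 0.004)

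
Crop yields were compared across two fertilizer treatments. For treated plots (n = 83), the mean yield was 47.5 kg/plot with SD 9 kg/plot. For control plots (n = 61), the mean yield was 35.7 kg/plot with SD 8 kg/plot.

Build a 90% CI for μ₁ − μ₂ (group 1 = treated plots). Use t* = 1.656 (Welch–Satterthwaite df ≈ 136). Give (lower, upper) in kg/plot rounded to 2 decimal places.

(9.44, 14.16)

Standard errors of each mean: 9/√83 = 0.9879 and 8/√61 = 1.0243.
SE(x̄₁ − x̄₂) = √(0.9879² + 1.0243²) = 1.4231 for independent samples with unequal variances.
With t* = 1.656, the margin is 1.656 × 1.4231 = 2.3567.
x̄₁ − x̄₂ = 47.5 − 35.7 = 11.8000; the interval is 11.8000 ± 2.3567 = (9.44, 14.16).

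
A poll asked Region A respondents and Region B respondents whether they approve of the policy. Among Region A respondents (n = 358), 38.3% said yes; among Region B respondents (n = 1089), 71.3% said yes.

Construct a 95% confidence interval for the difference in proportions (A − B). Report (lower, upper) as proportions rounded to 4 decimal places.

(-0.3871, -0.2729)

Each SE is √(p̂(1−p̂)/n): √(0.3830·0.6170/358) = 0.02569 and √(0.7130·0.2870/1089) = 0.01371.
SE(p̂₁ − p̂₂) = √(SE₁² + SE₂²) = √(0.0006599761 + 0.0001879641) = 0.02912, since the two samples are independent.
At 95% confidence z* = 1.960; margin = 1.960 × 0.02912 = 0.05708.
The difference is 0.3830 − 0.7130 = -0.3300, so the interval is -0.3300 ± 0.05708 = (-0.3871, -0.2729).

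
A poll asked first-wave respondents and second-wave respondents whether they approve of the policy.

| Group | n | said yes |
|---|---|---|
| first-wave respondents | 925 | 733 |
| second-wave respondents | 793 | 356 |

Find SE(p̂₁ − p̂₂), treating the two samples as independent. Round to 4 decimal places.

Sample proportions: 733/925 = 0.7924, 356/793 = 0.4489.
Each SE is √(p̂(1−p̂)/n): √(0.7924·0.2076/925) = 0.01334 and √(0.4489·0.5511/793) = 0.01766.
SE(p̂₁ − p̂₂) = √(SE₁² + SE₂²) = √(0.0001779556 + 0.0003118756) = 0.02213, since the two samples are independent.

0.0221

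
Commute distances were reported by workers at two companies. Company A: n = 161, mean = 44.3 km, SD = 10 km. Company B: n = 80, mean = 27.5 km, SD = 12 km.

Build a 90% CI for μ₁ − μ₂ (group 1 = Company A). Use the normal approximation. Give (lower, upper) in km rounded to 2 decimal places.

Standard errors of each mean: 10/√161 = 0.7881 and 12/√80 = 1.3416.
SE(x̄₁ − x̄₂) = √(0.7881² + 1.3416²) = 1.5560 for independent samples with unequal variances.
With z* = 1.645, the margin is 1.645 × 1.5560 = 2.5596.
x̄₁ − x̄₂ = 44.3 − 27.5 = 16.8000; the interval is 16.8000 ± 2.5596 = (14.24, 19.36).

(14.24, 19.36)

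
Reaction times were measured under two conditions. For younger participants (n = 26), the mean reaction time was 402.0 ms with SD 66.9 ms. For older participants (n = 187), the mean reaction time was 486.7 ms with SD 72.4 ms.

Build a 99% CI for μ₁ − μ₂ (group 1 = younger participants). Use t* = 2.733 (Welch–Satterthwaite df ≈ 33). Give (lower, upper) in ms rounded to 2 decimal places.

Per-group SEs: s₁/√n₁ = 66.9/√26 = 13.1202, s₂/√n₂ = 72.4/√187 = 5.2944.
Unpooled SE of the difference: √(172.13964804 + 28.03067136) = 14.1482.
Margin of error = t* · SE = 2.733 × 14.1482 = 38.6670.
x̄₁ − x̄₂ = 402.0 − 486.7 = -84.7000.
CI: -84.7000 ± 38.6670 = (-123.37, -46.03).

(-123.37, -46.03)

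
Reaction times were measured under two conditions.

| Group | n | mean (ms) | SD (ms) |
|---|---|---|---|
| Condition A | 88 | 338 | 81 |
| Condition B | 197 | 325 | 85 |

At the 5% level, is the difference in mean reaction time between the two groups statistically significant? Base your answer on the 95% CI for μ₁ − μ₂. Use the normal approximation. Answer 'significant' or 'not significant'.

not significant

Standard errors of each mean: 81/√88 = 8.6346 and 85/√197 = 6.0560.
SE(x̄₁ − x̄₂) = √(8.6346² + 6.0560²) = 10.5466 for independent samples with unequal variances.
With z* = 1.960, the margin is 1.960 × 10.5466 = 20.6713.
x̄₁ − x̄₂ = 338 − 325 = 13.0000; the interval is 13.0000 ± 20.6713 = (-7.6713, 33.6713).
The interval (-7.6713, 33.6713) contains 0, so the difference is not significant.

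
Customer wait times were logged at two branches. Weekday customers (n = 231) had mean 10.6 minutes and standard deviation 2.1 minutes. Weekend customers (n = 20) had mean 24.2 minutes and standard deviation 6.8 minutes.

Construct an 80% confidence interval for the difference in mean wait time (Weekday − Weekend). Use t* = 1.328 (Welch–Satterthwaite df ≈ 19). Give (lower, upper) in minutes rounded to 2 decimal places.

(-15.63, -11.57)

SE₁ = s₁/√n₁ = 2.1/√231 = 0.1382; SE₂ = 6.8/√20 = 1.5205.
Independent samples, unequal variances: SE_diff = √(SE₁² + SE₂²) = √(0.01909924 + 2.31192025) = 1.5268.
t* = 1.328, so margin of error = 1.328 × 1.5268 = 2.0276.
Difference in means = 10.6 − 24.2 = -13.6000.
-13.6000 ± 2.0276 → (-15.63, -11.57).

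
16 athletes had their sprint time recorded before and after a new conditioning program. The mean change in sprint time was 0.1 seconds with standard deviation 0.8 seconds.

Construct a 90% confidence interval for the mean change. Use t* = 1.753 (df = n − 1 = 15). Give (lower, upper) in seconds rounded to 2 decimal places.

(-0.25, 0.45)

Paired design: SE = s_d/√n = 0.8/√16 = 0.2000.
t* = 1.753; margin of error = 1.753 × 0.2000 = 0.3506.
0.1 ± 0.3506 → (-0.25, 0.45).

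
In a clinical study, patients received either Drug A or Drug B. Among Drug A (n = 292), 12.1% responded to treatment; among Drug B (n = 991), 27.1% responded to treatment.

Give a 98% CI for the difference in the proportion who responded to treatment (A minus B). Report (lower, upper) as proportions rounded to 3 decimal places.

The two standard errors are √(0.1210×0.8790/292) = 0.01909 and √(0.2710×0.7290/991) = 0.01412.
Because the samples are independent, SE_diff = √(0.01909² + 0.01412²) = 0.02374.
Using z* = 2.326 for 98%, ME = 2.326 × 0.02374 = 0.05522.
p̂₁ − p̂₂ = -0.1500; interval -0.1500 ± 0.05522 gives (-0.205, -0.095).

(-0.205, -0.095)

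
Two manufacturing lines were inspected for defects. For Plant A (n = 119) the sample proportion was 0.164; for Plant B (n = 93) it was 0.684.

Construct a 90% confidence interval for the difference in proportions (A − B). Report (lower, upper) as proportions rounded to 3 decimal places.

The two standard errors are √(0.1640×0.8360/119) = 0.03394 and √(0.6840×0.3160/93) = 0.04821.
Because the samples are independent, SE_diff = √(0.03394² + 0.04821²) = 0.05896.
Using z* = 1.645 for 90%, ME = 1.645 × 0.05896 = 0.09699.
p̂₁ − p̂₂ = -0.5200; interval -0.5200 ± 0.09699 gives (-0.617, -0.423).

(-0.617, -0.423)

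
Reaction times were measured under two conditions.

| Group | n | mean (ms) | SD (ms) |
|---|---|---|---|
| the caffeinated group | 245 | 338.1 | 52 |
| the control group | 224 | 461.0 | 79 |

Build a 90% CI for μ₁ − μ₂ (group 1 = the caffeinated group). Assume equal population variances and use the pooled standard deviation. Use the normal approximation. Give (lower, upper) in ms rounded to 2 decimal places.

s_p = √[((n₁−1)s₁² + (n₂−1)s₂²)/(n₁+n₂−2)] = √[(244·52² + 223·79²)/467] = 66.2795.
SE = 66.2795·√(1/245 + 1/224) = 6.1272.
With z* = 1.645, margin = 1.645 × 6.1272 = 10.0792.
x̄₁ − x̄₂ = 338.1 − 461.0 = -122.9000; interval -122.9000 ± 10.0792 = (-132.98, -112.82).

(-132.98, -112.82)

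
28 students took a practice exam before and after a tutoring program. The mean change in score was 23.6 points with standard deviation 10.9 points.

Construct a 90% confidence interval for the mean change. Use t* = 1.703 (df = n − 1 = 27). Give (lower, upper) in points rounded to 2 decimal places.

(20.09, 27.11)

This is a matched-pairs design, so SE = s_d/√n = 10.9/√28 = 2.0599.
Margin = 1.703 × 2.0599 = 3.5080; the interval is 23.6 ± 3.5080 = (20.09, 27.11).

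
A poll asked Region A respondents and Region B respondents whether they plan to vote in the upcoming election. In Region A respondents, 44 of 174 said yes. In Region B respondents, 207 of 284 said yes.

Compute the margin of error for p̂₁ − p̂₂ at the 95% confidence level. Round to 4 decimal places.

p̂₁ = 44/174 = 0.2529 and p̂₂ = 207/284 = 0.7289.
SE₁ = √(p̂₁(1−p̂₁)/n₁) = √(0.2529·0.7471/174) = 0.03295; SE₂ = √(0.7289·0.2711/284) = 0.02638.
Independent samples: SE of the difference = √(SE₁² + SE₂²) = √(0.0010857025 + 0.0006959044) = 0.04221.
z* for 95% confidence is 1.960, so the margin of error is 1.960 × 0.04221 = 0.08273.

0.0827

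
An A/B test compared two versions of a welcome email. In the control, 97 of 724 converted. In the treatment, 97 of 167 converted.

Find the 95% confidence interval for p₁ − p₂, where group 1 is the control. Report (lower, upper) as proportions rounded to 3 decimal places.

First, p̂₁ = 97/724 = 0.1340; p̂₂ = 97/167 = 0.5808.
The two standard errors are √(0.1340×0.8660/724) = 0.01266 and √(0.5808×0.4192/167) = 0.03818.
Because the samples are independent, SE_diff = √(0.01266² + 0.03818²) = 0.04022.
Using z* = 1.960 for 95%, ME = 1.960 × 0.04022 = 0.07883.
p̂₁ − p̂₂ = -0.4468; interval -0.4468 ± 0.07883 gives (-0.526, -0.368).

(-0.526, -0.368)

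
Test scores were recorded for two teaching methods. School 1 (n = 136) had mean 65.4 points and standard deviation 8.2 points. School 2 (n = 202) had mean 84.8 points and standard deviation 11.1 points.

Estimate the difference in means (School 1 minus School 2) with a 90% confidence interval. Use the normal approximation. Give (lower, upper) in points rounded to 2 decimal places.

(-21.13, -17.67)

SE₁ = s₁/√n₁ = 8.2/√136 = 0.7031; SE₂ = 11.1/√202 = 0.7810.
Independent samples, unequal variances: SE_diff = √(SE₁² + SE₂²) = √(0.49434961 + 0.609961) = 1.0509.
z* = 1.645, so margin of error = 1.645 × 1.0509 = 1.7287.
Difference in means = 65.4 − 84.8 = -19.4000.
-19.4000 ± 1.7287 → (-21.13, -17.67).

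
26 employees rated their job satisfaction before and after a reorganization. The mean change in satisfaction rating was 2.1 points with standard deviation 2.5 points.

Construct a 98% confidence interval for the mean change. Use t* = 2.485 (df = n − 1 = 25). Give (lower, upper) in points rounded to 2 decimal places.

(0.88, 3.32)

This is a matched-pairs design, so SE = s_d/√n = 2.5/√26 = 0.4903.
Margin = 2.485 × 0.4903 = 1.2184; the interval is 2.1 ± 1.2184 = (0.88, 3.32).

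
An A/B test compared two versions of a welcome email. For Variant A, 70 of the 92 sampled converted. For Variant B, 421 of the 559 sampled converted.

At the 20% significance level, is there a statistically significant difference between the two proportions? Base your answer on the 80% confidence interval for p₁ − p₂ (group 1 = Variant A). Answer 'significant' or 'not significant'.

not significant

p̂₁ = 70/92 = 0.7609 and p̂₂ = 421/559 = 0.7531.
SE₁ = √(p̂₁(1−p̂₁)/n₁) = √(0.7609·0.2391/92) = 0.04447; SE₂ = √(0.7531·0.2469/559) = 0.01824.
Independent samples: SE of the difference = √(SE₁² + SE₂²) = √(0.0019775809 + 0.0003326976) = 0.04807.
z* for 80% confidence is 1.282, so the margin of error is 1.282 × 0.04807 = 0.06163.
Point estimate p̂₁ − p̂₂ = 0.7609 − 0.7531 = 0.0078.
0.0078 ± 0.06163 → (-0.05383, 0.06943).
The interval (-0.05383, 0.06943) contains 0, so the difference is not significant.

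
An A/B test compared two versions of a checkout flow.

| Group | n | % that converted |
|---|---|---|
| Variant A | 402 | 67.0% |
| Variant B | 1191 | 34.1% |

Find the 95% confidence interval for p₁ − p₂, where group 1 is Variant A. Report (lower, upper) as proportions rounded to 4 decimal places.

SE₁ = √(p̂₁(1−p̂₁)/n₁) = √(0.6700·0.3300/402) = 0.02345; SE₂ = √(0.3410·0.6590/1191) = 0.01374.
Independent samples: SE of the difference = √(SE₁² + SE₂²) = √(0.0005499025 + 0.0001887876) = 0.02718.
z* for 95% confidence is 1.960, so the margin of error is 1.960 × 0.02718 = 0.05327.
Point estimate p̂₁ − p̂₂ = 0.6700 − 0.3410 = 0.3290.
0.3290 ± 0.05327 → (0.2757, 0.3823).

(0.2757, 0.3823)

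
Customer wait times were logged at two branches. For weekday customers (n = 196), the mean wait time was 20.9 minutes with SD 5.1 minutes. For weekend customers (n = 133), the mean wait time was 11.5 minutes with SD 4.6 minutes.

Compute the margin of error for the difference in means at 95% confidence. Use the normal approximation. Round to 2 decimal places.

SE₁ = s₁/√n₁ = 5.1/√196 = 0.3643; SE₂ = 4.6/√133 = 0.3989.
Independent samples, unequal variances: SE_diff = √(SE₁² + SE₂²) = √(0.13271449 + 0.15912121) = 0.5402.
z* = 1.960, so margin of error = 1.960 × 0.5402 = 1.0588.

1.06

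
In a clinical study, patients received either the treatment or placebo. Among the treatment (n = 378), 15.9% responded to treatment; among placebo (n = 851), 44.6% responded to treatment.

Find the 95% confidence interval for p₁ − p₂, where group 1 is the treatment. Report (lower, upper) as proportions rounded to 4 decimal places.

The two standard errors are √(0.1590×0.8410/378) = 0.01881 and √(0.4460×0.5540/851) = 0.01704.
Because the samples are independent, SE_diff = √(0.01881² + 0.01704²) = 0.02538.
Using z* = 1.960 for 95%, ME = 1.960 × 0.02538 = 0.04974.
p̂₁ − p̂₂ = -0.2870; interval -0.2870 ± 0.04974 gives (-0.3367, -0.2373).

(-0.3367, -0.2373)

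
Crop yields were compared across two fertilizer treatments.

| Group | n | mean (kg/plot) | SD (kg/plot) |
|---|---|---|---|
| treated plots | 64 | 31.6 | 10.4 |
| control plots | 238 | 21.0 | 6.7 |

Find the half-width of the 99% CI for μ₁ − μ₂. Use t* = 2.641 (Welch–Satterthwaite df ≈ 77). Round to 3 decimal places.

3.620

SE₁ = s₁/√n₁ = 10.4/√64 = 1.3000; SE₂ = 6.7/√238 = 0.4343.
Independent samples, unequal variances: SE_diff = √(SE₁² + SE₂²) = √(1.69 + 0.18861649) = 1.3706.
t* = 2.641, so margin of error = 2.641 × 1.3706 = 3.6198.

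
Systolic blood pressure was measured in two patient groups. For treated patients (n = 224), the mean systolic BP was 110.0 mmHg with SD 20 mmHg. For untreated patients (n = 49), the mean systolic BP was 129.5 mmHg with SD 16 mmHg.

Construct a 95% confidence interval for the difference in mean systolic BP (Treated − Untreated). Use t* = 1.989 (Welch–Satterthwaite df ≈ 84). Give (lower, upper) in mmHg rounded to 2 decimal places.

SE₁ = s₁/√n₁ = 20/√224 = 1.3363; SE₂ = 16/√49 = 2.2857.
Independent samples, unequal variances: SE_diff = √(SE₁² + SE₂²) = √(1.78569769 + 5.22442449) = 2.6477.
t* = 1.989, so margin of error = 1.989 × 2.6477 = 5.2663.
Difference in means = 110.0 − 129.5 = -19.5000.
-19.5000 ± 5.2663 → (-24.77, -14.23).

(-24.77, -14.23)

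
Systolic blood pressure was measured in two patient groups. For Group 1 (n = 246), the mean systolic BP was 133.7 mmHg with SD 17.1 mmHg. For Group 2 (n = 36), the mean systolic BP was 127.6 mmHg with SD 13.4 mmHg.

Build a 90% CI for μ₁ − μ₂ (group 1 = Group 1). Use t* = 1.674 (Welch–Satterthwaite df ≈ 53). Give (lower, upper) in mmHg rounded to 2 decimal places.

(1.94, 10.26)

Per-group SEs: s₁/√n₁ = 17.1/√246 = 1.0903, s₂/√n₂ = 13.4/√36 = 2.2333.
Unpooled SE of the difference: √(1.18875409 + 4.98762889) = 2.4852.
Margin of error = t* · SE = 1.674 × 2.4852 = 4.1602.
x̄₁ − x̄₂ = 133.7 − 127.6 = 6.1000.
CI: 6.1000 ± 4.1602 = (1.94, 10.26).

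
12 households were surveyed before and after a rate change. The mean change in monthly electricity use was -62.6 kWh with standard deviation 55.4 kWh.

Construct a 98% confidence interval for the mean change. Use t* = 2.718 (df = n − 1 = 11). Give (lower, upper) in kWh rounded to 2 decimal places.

(-106.07, -19.13)

Paired design: SE = s_d/√n = 55.4/√12 = 15.9926.
t* = 2.718; margin of error = 2.718 × 15.9926 = 43.4679.
-62.6 ± 43.4679 → (-106.07, -19.13).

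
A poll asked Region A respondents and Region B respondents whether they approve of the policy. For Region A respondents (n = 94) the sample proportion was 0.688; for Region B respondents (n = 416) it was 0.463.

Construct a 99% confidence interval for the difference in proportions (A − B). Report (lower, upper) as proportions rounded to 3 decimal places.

SE₁ = √(p̂₁(1−p̂₁)/n₁) = √(0.6880·0.3120/94) = 0.04779; SE₂ = √(0.4630·0.5370/416) = 0.02445.
Independent samples: SE of the difference = √(SE₁² + SE₂²) = √(0.0022838841 + 0.0005978025) = 0.05368.
z* for 99% confidence is 2.576, so the margin of error is 2.576 × 0.05368 = 0.13828.
Point estimate p̂₁ − p̂₂ = 0.6880 − 0.4630 = 0.2250.
0.2250 ± 0.13828 → (0.087, 0.363).

(0.087, 0.363)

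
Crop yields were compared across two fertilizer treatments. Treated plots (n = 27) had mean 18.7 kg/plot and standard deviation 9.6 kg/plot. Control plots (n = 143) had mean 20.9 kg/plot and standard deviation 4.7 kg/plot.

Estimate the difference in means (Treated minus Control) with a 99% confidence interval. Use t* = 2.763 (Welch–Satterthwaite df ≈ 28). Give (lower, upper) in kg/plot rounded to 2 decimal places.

Per-group SEs: s₁/√n₁ = 9.6/√27 = 1.8475, s₂/√n₂ = 4.7/√143 = 0.3930.
Unpooled SE of the difference: √(3.41325625 + 0.154449) = 1.8888.
Margin of error = t* · SE = 2.763 × 1.8888 = 5.2188.
x̄₁ − x̄₂ = 18.7 − 20.9 = -2.2000.
CI: -2.2000 ± 5.2188 = (-7.42, 3.02).

(-7.42, 3.02)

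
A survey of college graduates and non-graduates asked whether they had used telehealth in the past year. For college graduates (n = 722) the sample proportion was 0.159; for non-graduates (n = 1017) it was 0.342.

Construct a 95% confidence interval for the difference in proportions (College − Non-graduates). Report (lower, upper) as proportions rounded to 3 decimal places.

The two standard errors are √(0.1590×0.8410/722) = 0.01361 and √(0.3420×0.6580/1017) = 0.01488.
Because the samples are independent, SE_diff = √(0.01361² + 0.01488²) = 0.02017.
Using z* = 1.960 for 95%, ME = 1.960 × 0.02017 = 0.03953.
p̂₁ − p̂₂ = -0.1830; interval -0.1830 ± 0.03953 gives (-0.223, -0.143).

(-0.223, -0.143)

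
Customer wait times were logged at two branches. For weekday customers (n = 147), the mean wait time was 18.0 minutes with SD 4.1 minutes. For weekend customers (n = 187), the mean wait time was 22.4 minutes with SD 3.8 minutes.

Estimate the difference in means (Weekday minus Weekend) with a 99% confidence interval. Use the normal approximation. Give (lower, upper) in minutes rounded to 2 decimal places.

(-5.53, -3.27)

SE₁ = s₁/√n₁ = 4.1/√147 = 0.3382; SE₂ = 3.8/√187 = 0.2779.
Independent samples, unequal variances: SE_diff = √(SE₁² + SE₂²) = √(0.11437924 + 0.07722841) = 0.4377.
z* = 2.576, so margin of error = 2.576 × 0.4377 = 1.1275.
Difference in means = 18.0 − 22.4 = -4.4000.
-4.4000 ± 1.1275 → (-5.53, -3.27).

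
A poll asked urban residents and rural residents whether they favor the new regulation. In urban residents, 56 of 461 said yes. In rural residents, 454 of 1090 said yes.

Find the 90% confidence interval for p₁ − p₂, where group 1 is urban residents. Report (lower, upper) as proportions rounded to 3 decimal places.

First, p̂₁ = 56/461 = 0.1215; p̂₂ = 454/1090 = 0.4165.
The two standard errors are √(0.1215×0.8785/461) = 0.01522 and √(0.4165×0.5835/1090) = 0.01493.
Because the samples are independent, SE_diff = √(0.01522² + 0.01493²) = 0.02132.
Using z* = 1.645 for 90%, ME = 1.645 × 0.02132 = 0.03507.
p̂₁ − p̂₂ = -0.2950; interval -0.2950 ± 0.03507 gives (-0.330, -0.260).

(-0.330, -0.260)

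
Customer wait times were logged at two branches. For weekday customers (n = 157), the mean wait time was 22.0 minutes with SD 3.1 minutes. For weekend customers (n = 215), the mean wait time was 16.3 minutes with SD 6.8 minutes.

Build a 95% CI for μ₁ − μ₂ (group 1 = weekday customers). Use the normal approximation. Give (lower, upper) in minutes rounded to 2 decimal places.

(4.67, 6.73)

Per-group SEs: s₁/√n₁ = 3.1/√157 = 0.2474, s₂/√n₂ = 6.8/√215 = 0.4638.
Unpooled SE of the difference: √(0.06120676 + 0.21511044) = 0.5257.
Margin of error = z* · SE = 1.960 × 0.5257 = 1.0304.
x̄₁ − x̄₂ = 22.0 − 16.3 = 5.7000.
CI: 5.7000 ± 1.0304 = (4.67, 6.73).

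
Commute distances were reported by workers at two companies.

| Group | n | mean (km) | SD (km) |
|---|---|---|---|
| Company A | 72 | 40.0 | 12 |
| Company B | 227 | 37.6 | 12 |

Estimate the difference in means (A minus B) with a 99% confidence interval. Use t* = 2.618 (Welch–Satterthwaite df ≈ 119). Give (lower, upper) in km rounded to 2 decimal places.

SE₁ = s₁/√n₁ = 12/√72 = 1.4142; SE₂ = 12/√227 = 0.7965.
Independent samples, unequal variances: SE_diff = √(SE₁² + SE₂²) = √(1.99996164 + 0.63441225) = 1.6231.
t* = 2.618, so margin of error = 2.618 × 1.6231 = 4.2493.
Difference in means = 40.0 − 37.6 = 2.4000.
2.4000 ± 4.2493 → (-1.85, 6.65).

(-1.85, 6.65)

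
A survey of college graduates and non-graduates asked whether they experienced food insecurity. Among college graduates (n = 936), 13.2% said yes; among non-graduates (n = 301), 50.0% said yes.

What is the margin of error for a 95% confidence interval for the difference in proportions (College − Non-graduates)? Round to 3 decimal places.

Each SE is √(p̂(1−p̂)/n): √(0.1320·0.8680/936) = 0.01106 and √(0.5000·0.5000/301) = 0.02882.
SE(p̂₁ − p̂₂) = √(SE₁² + SE₂²) = √(0.0001223236 + 0.0008305924) = 0.03087, since the two samples are independent.
At 95% confidence z* = 1.960; margin = 1.960 × 0.03087 = 0.06051.

0.061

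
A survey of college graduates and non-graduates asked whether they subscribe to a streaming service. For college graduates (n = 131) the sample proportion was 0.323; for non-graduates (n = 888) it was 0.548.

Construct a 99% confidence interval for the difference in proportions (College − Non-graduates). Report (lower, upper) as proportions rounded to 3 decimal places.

(-0.339, -0.111)

SE₁ = √(p̂₁(1−p̂₁)/n₁) = √(0.3230·0.6770/131) = 0.04086; SE₂ = √(0.5480·0.4520/888) = 0.01670.
Independent samples: SE of the difference = √(SE₁² + SE₂²) = √(0.0016695396 + 0.00027889) = 0.04414.
z* for 99% confidence is 2.576, so the margin of error is 2.576 × 0.04414 = 0.11370.
Point estimate p̂₁ − p̂₂ = 0.3230 − 0.5480 = -0.2250.
-0.2250 ± 0.11370 → (-0.339, -0.111).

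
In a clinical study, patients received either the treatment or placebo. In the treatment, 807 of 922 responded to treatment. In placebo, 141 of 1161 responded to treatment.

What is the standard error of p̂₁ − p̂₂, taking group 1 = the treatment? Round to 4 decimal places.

0.0145

First, p̂₁ = 807/922 = 0.8753; p̂₂ = 141/1161 = 0.1214.
The two standard errors are √(0.8753×0.1247/922) = 0.01088 and √(0.1214×0.8786/1161) = 0.00958.
Because the samples are independent, SE_diff = √(0.01088² + 0.00958²) = 0.01450.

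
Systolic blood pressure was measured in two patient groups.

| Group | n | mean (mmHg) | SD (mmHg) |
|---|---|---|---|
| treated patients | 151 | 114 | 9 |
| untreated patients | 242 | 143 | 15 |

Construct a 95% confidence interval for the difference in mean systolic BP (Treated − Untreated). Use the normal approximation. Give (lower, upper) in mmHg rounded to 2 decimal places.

Standard errors of each mean: 9/√151 = 0.7324 and 15/√242 = 0.9642.
SE(x̄₁ − x̄₂) = √(0.7324² + 0.9642²) = 1.2108 for independent samples with unequal variances.
With z* = 1.960, the margin is 1.960 × 1.2108 = 2.3732.
x̄₁ − x̄₂ = 114 − 143 = -29.0000; the interval is -29.0000 ± 2.3732 = (-31.37, -26.63).

(-31.37, -26.63)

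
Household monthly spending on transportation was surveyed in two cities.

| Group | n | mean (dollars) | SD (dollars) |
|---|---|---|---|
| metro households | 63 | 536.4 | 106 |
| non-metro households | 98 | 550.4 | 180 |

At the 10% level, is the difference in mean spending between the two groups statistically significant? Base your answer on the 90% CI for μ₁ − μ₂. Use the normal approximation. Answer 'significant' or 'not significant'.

Per-group SEs: s₁/√n₁ = 106/√63 = 13.3547, s₂/√n₂ = 180/√98 = 18.1827.
Unpooled SE of the difference: √(178.34801209 + 330.61057929) = 22.5601.
Margin of error = z* · SE = 1.645 × 22.5601 = 37.1114.
x̄₁ − x̄₂ = 536.4 − 550.4 = -14.0000.
CI: -14.0000 ± 37.1114 = (-51.1114, 23.1114).
The interval (-51.1114, 23.1114) contains 0, so the difference is not significant.

not significant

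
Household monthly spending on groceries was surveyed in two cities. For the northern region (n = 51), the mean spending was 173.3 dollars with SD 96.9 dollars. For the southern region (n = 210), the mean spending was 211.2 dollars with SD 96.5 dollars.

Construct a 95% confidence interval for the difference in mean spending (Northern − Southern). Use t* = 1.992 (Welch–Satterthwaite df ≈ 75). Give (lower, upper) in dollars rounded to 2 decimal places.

(-68.01, -7.79)

Per-group SEs: s₁/√n₁ = 96.9/√51 = 13.5687, s₂/√n₂ = 96.5/√210 = 6.6591.
Unpooled SE of the difference: √(184.10961969 + 44.34361281) = 15.1147.
Margin of error = t* · SE = 1.992 × 15.1147 = 30.1085.
x̄₁ − x̄₂ = 173.3 − 211.2 = -37.9000.
CI: -37.9000 ± 30.1085 = (-68.01, -7.79).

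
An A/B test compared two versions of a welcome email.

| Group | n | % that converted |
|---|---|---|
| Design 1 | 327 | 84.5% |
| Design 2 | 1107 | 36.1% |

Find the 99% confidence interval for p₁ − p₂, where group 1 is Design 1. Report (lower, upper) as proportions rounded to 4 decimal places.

(0.4204, 0.5476)

Each SE is √(p̂(1−p̂)/n): √(0.8450·0.1550/327) = 0.02001 and √(0.3610·0.6390/1107) = 0.01444.
SE(p̂₁ − p̂₂) = √(SE₁² + SE₂²) = √(0.0004004001 + 0.0002085136) = 0.02468, since the two samples are independent.
At 99% confidence z* = 2.576; margin = 2.576 × 0.02468 = 0.06358.
The difference is 0.8450 − 0.3610 = 0.4840, so the interval is 0.4840 ± 0.06358 = (0.4204, 0.5476).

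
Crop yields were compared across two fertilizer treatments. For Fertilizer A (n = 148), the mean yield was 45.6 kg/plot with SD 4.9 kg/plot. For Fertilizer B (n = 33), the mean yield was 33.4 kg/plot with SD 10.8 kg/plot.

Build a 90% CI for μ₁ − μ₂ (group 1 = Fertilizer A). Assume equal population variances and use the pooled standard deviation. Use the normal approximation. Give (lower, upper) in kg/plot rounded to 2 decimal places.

s_p = √[((n₁−1)s₁² + (n₂−1)s₂²)/(n₁+n₂−2)] = √[(147·4.9² + 32·10.8²)/179] = 6.3694.
SE = 6.3694·√(1/148 + 1/33) = 1.2262.
With z* = 1.645, margin = 1.645 × 1.2262 = 2.0171.
x̄₁ − x̄₂ = 45.6 − 33.4 = 12.2000; interval 12.2000 ± 2.0171 = (10.18, 14.22).

(10.18, 14.22)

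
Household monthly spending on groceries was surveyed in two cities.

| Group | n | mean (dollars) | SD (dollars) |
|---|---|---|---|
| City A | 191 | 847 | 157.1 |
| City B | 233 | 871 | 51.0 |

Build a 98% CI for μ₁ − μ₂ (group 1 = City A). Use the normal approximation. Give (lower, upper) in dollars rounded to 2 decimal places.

(-51.56, 3.56)

Standard errors of each mean: 157.1/√191 = 11.3674 and 51.0/√233 = 3.3411.
SE(x̄₁ − x̄₂) = √(11.3674² + 3.3411²) = 11.8482 for independent samples with unequal variances.
With z* = 2.326, the margin is 2.326 × 11.8482 = 27.5589.
x̄₁ − x̄₂ = 847 − 871 = -24.0000; the interval is -24.0000 ± 27.5589 = (-51.56, 3.56).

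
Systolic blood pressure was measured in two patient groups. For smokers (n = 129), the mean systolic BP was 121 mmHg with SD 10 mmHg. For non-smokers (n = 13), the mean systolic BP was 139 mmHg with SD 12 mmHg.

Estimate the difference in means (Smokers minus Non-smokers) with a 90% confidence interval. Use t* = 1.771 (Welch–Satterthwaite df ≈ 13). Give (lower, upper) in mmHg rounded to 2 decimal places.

(-24.10, -11.90)

Per-group SEs: s₁/√n₁ = 10/√129 = 0.8805, s₂/√n₂ = 12/√13 = 3.3282.
Unpooled SE of the difference: √(0.77528025 + 11.07691524) = 3.4427.
Margin of error = t* · SE = 1.771 × 3.4427 = 6.0970.
x̄₁ − x̄₂ = 121 − 139 = -18.0000.
CI: -18.0000 ± 6.0970 = (-24.10, -11.90).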